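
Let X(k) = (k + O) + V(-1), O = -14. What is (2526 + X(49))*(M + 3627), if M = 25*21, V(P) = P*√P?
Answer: 10633272 - 4152*I ≈ 1.0633e+7 - 4152.0*I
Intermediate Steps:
V(P) = P^(3/2)
X(k) = -14 + k - I (X(k) = (k - 14) + (-1)^(3/2) = (-14 + k) - I = -14 + k - I)
M = 525
(2526 + X(49))*(M + 3627) = (2526 + (-14 + 49 - I))*(525 + 3627) = (2526 + (35 - I))*4152 = (2561 - I)*4152 = 10633272 - 4152*I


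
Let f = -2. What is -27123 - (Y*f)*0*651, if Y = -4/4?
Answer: -27123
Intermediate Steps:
Y = -1 (Y = -4*1/4 = -1)
-27123 - (Y*f)*0*651 = -27123 - -1*(-2)*0*651 = -27123 - 2*0*651 = -27123 - 0*651 = -27123 - 1*0 = -27123 + 0 = -27123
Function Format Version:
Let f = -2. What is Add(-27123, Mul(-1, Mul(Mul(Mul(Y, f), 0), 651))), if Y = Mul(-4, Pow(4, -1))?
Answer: -27123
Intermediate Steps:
Y = -1 (Y = Mul(-4, Rational(1, 4)) = -1)
Add(-27123, Mul(-1, Mul(Mul(Mul(Y, f), 0), 651))) = Add(-27123, Mul(-1, Mul(Mul(Mul(-1, -2), 0), 651))) = Add(-27123, Mul(-1, Mul(Mul(2, 0), 651))) = Add(-27123, Mul(-1, Mul(0, 651))) = Add(-27123, Mul(-1, 0)) = Add(-27123, 0) = -27123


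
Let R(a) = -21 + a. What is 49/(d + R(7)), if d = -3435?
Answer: -49/3449 ≈ -0.014207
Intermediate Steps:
49/(d + R(7)) = 49/(-3435 + (-21 + 7)) = 49/(-3435 - 14) = 49/(-3449) = 49*(-1/3449) = -49/3449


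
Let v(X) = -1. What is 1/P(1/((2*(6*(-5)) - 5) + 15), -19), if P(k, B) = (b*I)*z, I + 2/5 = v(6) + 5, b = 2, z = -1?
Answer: -5/36 ≈ -0.13889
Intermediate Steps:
I = 18/5 (I = -2/5 + (-1 + 5) = -2/5 + 4 = 18/5 ≈ 3.6000)
P(k, B) = -36/5 (P(k, B) = (2*(18/5))*(-1) = (36/5)*(-1) = -36/5)
1/P(1/((2*(6*(-5)) - 5) + 15), -19) = 1/(-36/5) = -5/36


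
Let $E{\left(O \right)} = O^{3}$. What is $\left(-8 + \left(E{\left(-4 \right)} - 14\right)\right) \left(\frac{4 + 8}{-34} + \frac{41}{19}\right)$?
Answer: $- \frac{50138}{323} \approx -155.23$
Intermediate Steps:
$\left(-8 + \left(E{\left(-4 \right)} - 14\right)\right) \left(\frac{4 + 8}{-34} + \frac{41}{19}\right) = \left(-8 + \left(\left(-4\right)^{3} - 14\right)\right) \left(\frac{4 + 8}{-34} + \frac{41}{19}\right) = \left(-8 - 78\right) \left(12 \left(- \frac{1}{34}\right) + 41 \cdot \frac{1}{19}\right) = \left(-8 - 78\right) \left(- \frac{6}{17} + \frac{41}{19}\right) = \left(-86\right) \frac{583}{323} = - \frac{50138}{323}$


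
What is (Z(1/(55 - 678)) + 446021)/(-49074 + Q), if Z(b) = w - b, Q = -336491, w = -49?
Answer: -277840557/240206995 ≈ -1.1567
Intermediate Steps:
Z(b) = -49 - b
(Z(1/(55 - 678)) + 446021)/(-49074 + Q) = ((-49 - 1/(55 - 678)) + 446021)/(-49074 - 336491) = ((-49 - 1/(-623)) + 446021)/(-385565) = ((-49 - 1*(-1/623)) + 446021)*(-1/385565) = ((-49 + 1/623) + 446021)*(-1/385565) = (-30526/623 + 446021)*(-1/385565) = (277840557/623)*(-1/385565) = -277840557/240206995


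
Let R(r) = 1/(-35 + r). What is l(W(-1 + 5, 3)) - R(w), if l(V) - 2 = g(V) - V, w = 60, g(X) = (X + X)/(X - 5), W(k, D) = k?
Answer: -251/25 ≈ -10.040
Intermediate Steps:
g(X) = 2*X/(-5 + X) (g(X) = (2*X)/(-5 + X) = 2*X/(-5 + X))
l(V) = 2 - V + 2*V/(-5 + V) (l(V) = 2 + (2*V/(-5 + V) - V) = 2 + (-V + 2*V/(-5 + V)) = 2 - V + 2*V/(-5 + V))
l(W(-1 + 5, 3)) - R(w) = (-10 - (-1 + 5)² + 9*(-1 + 5))/(-5 + (-1 + 5)) - 1/(-35 + 60) = (-10 - 1*4² + 9*4)/(-5 + 4) - 1/25 = (-10 - 1*16 + 36)/(-1) - 1*1/25 = -(-10 - 16 + 36) - 1/25 = -1*10 - 1/25 = -10 - 1/25 = -251/25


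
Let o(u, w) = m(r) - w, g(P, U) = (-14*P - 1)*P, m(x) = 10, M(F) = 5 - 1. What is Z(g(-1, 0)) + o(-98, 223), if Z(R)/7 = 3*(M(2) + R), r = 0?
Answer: -402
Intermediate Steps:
M(F) = 4
g(P, U) = P*(-1 - 14*P) (g(P, U) = (-1 - 14*P)*P = P*(-1 - 14*P))
Z(R) = 84 + 21*R (Z(R) = 7*(3*(4 + R)) = 7*(12 + 3*R) = 84 + 21*R)
o(u, w) = 10 - w
Z(g(-1, 0)) + o(-98, 223) = (84 + 21*(-1*(-1)*(1 + 14*(-1)))) + (10 - 1*223) = (84 + 21*(-1*(-1)*(1 - 14))) + (10 - 223) = (84 + 21*(-1*(-1)*(-13))) - 213 = (84 + 21*(-13)) - 213 = (84 - 273) - 213 = -189 - 213 = -402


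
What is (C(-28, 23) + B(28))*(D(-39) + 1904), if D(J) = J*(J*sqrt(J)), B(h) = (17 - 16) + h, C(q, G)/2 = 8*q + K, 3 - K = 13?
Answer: -835856 - 667719*I*sqrt(39) ≈ -8.3586e+5 - 4.1699e+6*I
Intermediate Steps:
K = -10 (K = 3 - 1*13 = 3 - 13 = -10)
C(q, G) = -20 + 16*q (C(q, G) = 2*(8*q - 10) = 2*(-10 + 8*q) = -20 + 16*q)
B(h) = 1 + h
D(J) = J**(5/2) (D(J) = J*J**(3/2) = J**(5/2))
(C(-28, 23) + B(28))*(D(-39) + 1904) = ((-20 + 16*(-28)) + (1 + 28))*((-39)**(5/2) + 1904) = ((-20 - 448) + 29)*(1521*I*sqrt(39) + 1904) = (-468 + 29)*(1904 + 1521*I*sqrt(39)) = -439*(1904 + 1521*I*sqrt(39)) = -835856 - 667719*I*sqrt(39)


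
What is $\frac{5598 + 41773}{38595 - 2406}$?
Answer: $\frac{47371}{36189} \approx 1.309$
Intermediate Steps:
$\frac{5598 + 41773}{38595 - 2406} = \frac{47371}{36189}$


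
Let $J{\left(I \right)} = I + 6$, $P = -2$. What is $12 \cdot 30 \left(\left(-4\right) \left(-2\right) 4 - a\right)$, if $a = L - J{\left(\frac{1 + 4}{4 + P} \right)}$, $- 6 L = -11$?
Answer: $13920$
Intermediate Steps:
$L = \frac{11}{6}$ ($L = \left(- \frac{1}{6}\right) \left(-11\right) = \frac{11}{6} \approx 1.8333$)
$J{\left(I \right)} = 6 + I$
$a = - \frac{20}{3}$ ($a = \frac{11}{6} - \left(6 + \frac{1 + 4}{4 - 2}\right) = \frac{11}{6} - \left(6 + \frac{5}{2}\right) = \frac{11}{6} - \frac{17}{2} = - \frac{20}{3} \approx -6.6667$)
$12 \cdot 30 \left(\left(-4\right) \left(-2\right) 4 - a\right) = 12 \cdot 30 \left(\left(-4\right) \left(-2\right) 4 - - \frac{20}{3}\right) = 360 \left(8 \cdot 4 + \frac{20}{3}\right) = 360 \left(32 + \frac{20}{3}\right) = 360 \cdot \frac{116}{3} = 13920$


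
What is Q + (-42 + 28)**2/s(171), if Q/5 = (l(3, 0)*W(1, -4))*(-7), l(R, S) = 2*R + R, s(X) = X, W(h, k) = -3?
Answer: 161791/171 ≈ 946.15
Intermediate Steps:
l(R, S) = 3*R
Q = 945 (Q = 5*(((3*3)*(-3))*(-7)) = 5*((9*(-3))*(-7)) = 5*(-27*(-7)) = 5*189 = 945)
Q + (-42 + 28)**2/s(171) = 945 + (-42 + 28)**2/171 = 945 + (-14)**2*(1/171) = 945 + 196*(1/171) = 945 + 196/171 = 161791/171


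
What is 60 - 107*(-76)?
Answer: 8192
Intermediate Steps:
60 - 107*(-76) = 60 + 8132 = 8192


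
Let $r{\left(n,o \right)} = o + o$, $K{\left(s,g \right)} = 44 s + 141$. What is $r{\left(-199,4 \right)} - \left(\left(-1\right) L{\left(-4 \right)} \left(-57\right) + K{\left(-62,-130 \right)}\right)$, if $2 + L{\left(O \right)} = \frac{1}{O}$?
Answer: $\frac{10893}{4} \approx 2723.3$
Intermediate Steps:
$K{\left(s,g \right)} = 141 + 44 s$
$L{\left(O \right)} = -2 + \frac{1}{O}$
$r{\left(n,o \right)} = 2 o$
$r{\left(-199,4 \right)} - \left(\left(-1\right) L{\left(-4 \right)} \left(-57\right) + K{\left(-62,-130 \right)}\right) = 2 \cdot 4 - \left(141 - 2728 - \left(-2 + \frac{1}{-4}\right) \left(-57\right)\right) = 8 + \left(\left(-2 - \frac{1}{4}\right) \left(-57\right) - \left(141 - 2728\right)\right) = 8 - - \frac{10861}{4} = 8 + \left(\frac{513}{4} + 2587\right) = 8 + \frac{10861}{4} = \frac{10893}{4}$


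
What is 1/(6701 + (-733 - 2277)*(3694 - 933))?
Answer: -1/8303909 ≈ -1.2043e-7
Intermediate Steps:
1/(6701 + (-733 - 2277)*(3694 - 933)) = 1/(6701 - 3010*2761) = 1/(6701 - 8310610) = 1/(-8303909) = -1/8303909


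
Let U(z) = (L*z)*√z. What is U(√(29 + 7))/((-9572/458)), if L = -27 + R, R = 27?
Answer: 0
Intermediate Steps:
L = 0 (L = -27 + 27 = 0)
U(z) = 0 (U(z) = (0*z)*√z = 0*√z = 0)
U(√(29 + 7))/((-9572/458)) = 0/((-9572/458)) = 0/((-9572*1/458)) = 0/(-4786/229) = 0*(-229/4786) = 0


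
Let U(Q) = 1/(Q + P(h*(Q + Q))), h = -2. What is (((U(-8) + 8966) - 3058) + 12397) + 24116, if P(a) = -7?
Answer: 636314/15 ≈ 42421.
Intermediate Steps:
U(Q) = 1/(-7 + Q) (U(Q) = 1/(Q - 7) = 1/(-7 + Q))
(((U(-8) + 8966) - 3058) + 12397) + 24116 = (((1/(-7 - 8) + 8966) - 3058) + 12397) + 24116 = (((1/(-15) + 8966) - 3058) + 12397) + 24116 = (((-1/15 + 8966) - 3058) + 12397) + 24116 = ((134489/15 - 3058) + 12397) + 24116 = (88619/15 + 12397) + 24116 = 274574/15 + 24116 = 636314/15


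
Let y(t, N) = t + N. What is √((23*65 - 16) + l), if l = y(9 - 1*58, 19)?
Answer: 3*√161 ≈ 38.066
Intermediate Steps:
y(t, N) = N + t
l = -30 (l = 19 + (9 - 1*58) = 19 + (9 - 58) = 19 - 49 = -30)
√((23*65 - 16) + l) = √((23*65 - 16) - 30) = √((1495 - 16) - 30) = √(1479 - 30) = √1449 = 3*√161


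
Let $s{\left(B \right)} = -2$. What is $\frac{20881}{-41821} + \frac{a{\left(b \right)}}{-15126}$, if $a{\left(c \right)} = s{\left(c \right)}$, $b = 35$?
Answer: $- \frac{157881182}{316292223} \approx -0.49916$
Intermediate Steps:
$a{\left(c \right)} = -2$
$\frac{20881}{-41821} + \frac{a{\left(b \right)}}{-15126} = \frac{20881}{-41821} - \frac{2}{-15126} = 20881 \left(- \frac{1}{41821}\right) - - \frac{1}{7563} = - \frac{20881}{41821} + \frac{1}{7563} = - \frac{157881182}{316292223}$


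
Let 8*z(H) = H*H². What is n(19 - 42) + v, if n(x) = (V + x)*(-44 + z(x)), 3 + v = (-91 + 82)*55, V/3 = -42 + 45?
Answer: 85641/4 ≈ 21410.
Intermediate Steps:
z(H) = H³/8 (z(H) = (H*H²)/8 = H³/8)
V = 9 (V = 3*(-42 + 45) = 3*3 = 9)
v = -498 (v = -3 + (-91 + 82)*55 = -3 - 9*55 = -3 - 495 = -498)
n(x) = (-44 + x³/8)*(9 + x) (n(x) = (9 + x)*(-44 + x³/8) = (-44 + x³/8)*(9 + x))
n(19 - 42) + v = (-396 - 44*(19 - 42) + (19 - 42)⁴/8 + 9*(19 - 42)³/8) - 498 = (-396 - 44*(-23) + (⅛)*(-23)⁴ + (9/8)*(-23)³) - 498 = (-396 + 1012 + (⅛)*279841 + (9/8)*(-12167)) - 498 = (-396 + 1012 + 279841/8 - 109503/8) - 498 = 87633/4 - 498 = 85641/4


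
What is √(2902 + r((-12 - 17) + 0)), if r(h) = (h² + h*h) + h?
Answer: √4555 ≈ 67.491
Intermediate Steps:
r(h) = h + 2*h² (r(h) = (h² + h²) + h = 2*h² + h = h + 2*h²)
√(2902 + r((-12 - 17) + 0)) = √(2902 + ((-12 - 17) + 0)*(1 + 2*((-12 - 17) + 0))) = √(2902 + (-29 + 0)*(1 + 2*(-29 + 0))) = √(2902 - 29*(1 + 2*(-29))) = √(2902 - 29*(1 - 58)) = √(2902 - 29*(-57)) = √(2902 + 1653) = √4555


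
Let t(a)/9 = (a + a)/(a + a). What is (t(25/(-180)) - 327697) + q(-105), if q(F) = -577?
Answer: -328265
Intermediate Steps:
t(a) = 9 (t(a) = 9*((a + a)/(a + a)) = 9*((2*a)/((2*a))) = 9*((2*a)*(1/(2*a))) = 9*1 = 9)
(t(25/(-180)) - 327697) + q(-105) = (9 - 327697) - 577 = -327688 - 577 = -328265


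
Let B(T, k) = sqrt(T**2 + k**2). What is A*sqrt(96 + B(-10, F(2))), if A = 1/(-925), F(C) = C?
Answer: -sqrt(96 + 2*sqrt(26))/925 ≈ -0.011141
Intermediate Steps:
A = -1/925 ≈ -0.0010811
A*sqrt(96 + B(-10, F(2))) = -sqrt(96 + sqrt((-10)**2 + 2**2))/925 = -sqrt(96 + sqrt(100 + 4))/925 = -sqrt(96 + sqrt(104))/925 = -sqrt(96 + 2*sqrt(26))/925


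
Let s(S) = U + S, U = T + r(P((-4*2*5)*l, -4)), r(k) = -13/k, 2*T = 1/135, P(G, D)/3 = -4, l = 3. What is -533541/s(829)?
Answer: -288112140/448247 ≈ -642.75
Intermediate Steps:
P(G, D) = -12 (P(G, D) = 3*(-4) = -12)
T = 1/270 (T = (½)/135 = (½)*(1/135) = 1/270 ≈ 0.0037037)
U = 587/540 (U = 1/270 - 13/(-12) = 1/270 - 13*(-1/12) = 1/270 + 13/12 = 587/540 ≈ 1.0870)
s(S) = 587/540 + S
-533541/s(829) = -533541/(587/540 + 829) = -533541/448247/540 = -533541*540/448247 = -288112140/448247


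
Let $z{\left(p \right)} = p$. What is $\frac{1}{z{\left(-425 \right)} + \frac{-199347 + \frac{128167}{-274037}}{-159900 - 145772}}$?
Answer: $- \frac{41882718932}{17772841255097} \approx -0.0023566$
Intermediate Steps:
$\frac{1}{z{\left(-425 \right)} + \frac{-199347 + \frac{128167}{-274037}}{-159900 - 145772}} = \frac{1}{-425 + \frac{-199347 + \frac{128167}{-274037}}{-159900 - 145772}} = \frac{1}{-425 + \frac{-199347 + 128167 \left(- \frac{1}{274037}\right)}{-305672}} = \frac{1}{-425 + \left(-199347 - \frac{128167}{274037}\right) \left(- \frac{1}{305672}\right)} = \frac{1}{-425 - - \frac{27314291003}{41882718932}} = \frac{1}{-425 + \frac{27314291003}{41882718932}} = \frac{1}{- \frac{17772841255097}{41882718932}} = - \frac{41882718932}{17772841255097}$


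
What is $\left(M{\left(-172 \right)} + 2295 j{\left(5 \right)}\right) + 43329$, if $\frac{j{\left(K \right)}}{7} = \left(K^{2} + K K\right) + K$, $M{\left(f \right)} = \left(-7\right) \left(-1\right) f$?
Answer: $925700$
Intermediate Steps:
$M{\left(f \right)} = 7 f$
$j{\left(K \right)} = 7 K + 14 K^{2}$ ($j{\left(K \right)} = 7 \left(\left(K^{2} + K K\right) + K\right) = 7 \left(\left(K^{2} + K^{2}\right) + K\right) = 7 \left(2 K^{2} + K\right) = 7 \left(K + 2 K^{2}\right) = 7 K + 14 K^{2}$)
$\left(M{\left(-172 \right)} + 2295 j{\left(5 \right)}\right) + 43329 = \left(7 \left(-172\right) + 2295 \cdot 7 \cdot 5 \left(1 + 2 \cdot 5\right)\right) + 43329 = \left(-1204 + 2295 \cdot 7 \cdot 5 \left(1 + 10\right)\right) + 43329 = \left(-1204 + 2295 \cdot 7 \cdot 5 \cdot 11\right) + 43329 = \left(-1204 + 2295 \cdot 385\right) + 43329 = \left(-1204 + 883575\right) + 43329 = 882371 + 43329 = 925700$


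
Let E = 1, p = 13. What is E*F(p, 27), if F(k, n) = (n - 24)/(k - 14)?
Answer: -3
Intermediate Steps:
F(k, n) = (-24 + n)/(-14 + k)
E*F(p, 27) = 1*((-24 + 27)/(-14 + 13)) = 1*(3/(-1)) = 1*(-1*3) = 1*(-3) = -3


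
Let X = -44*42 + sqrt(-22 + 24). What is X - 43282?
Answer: -45130 + sqrt(2) ≈ -45129.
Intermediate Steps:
X = -1848 + sqrt(2) ≈ -1846.6
X - 43282 = (-1848 + sqrt(2)) - 43282 = -45130 + sqrt(2)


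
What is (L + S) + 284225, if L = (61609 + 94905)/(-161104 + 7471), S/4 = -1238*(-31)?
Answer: 67250692007/153633 ≈ 4.3774e+5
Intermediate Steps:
S = 153512 (S = 4*(-1238*(-31)) = 4*38378 = 153512)
L = -156514/153633 (L = 156514/(-153633) = 156514*(-1/153633) = -156514/153633 ≈ -1.0188)
(L + S) + 284225 = (-156514/153633 + 153512) + 284225 = 23584352582/153633 + 284225 = 67250692007/153633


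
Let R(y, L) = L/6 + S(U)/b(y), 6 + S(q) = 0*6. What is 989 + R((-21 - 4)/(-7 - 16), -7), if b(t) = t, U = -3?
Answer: 147347/150 ≈ 982.31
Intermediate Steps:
S(q) = -6 (S(q) = -6 + 0*6 = -6 + 0 = -6)
R(y, L) = -6/y + L/6 (R(y, L) = L/6 - 6/y = -6/y + L/6)
989 + R((-21 - 4)/(-7 - 16), -7) = 989 + (-6*(-7 - 16)/(-21 - 4) + (1/6)*(-7)) = 989 + (-6/((-25/(-23))) - 7/6) = 989 + (-6/((-25*(-1/23))) - 7/6) = 989 + (-6/25/23 - 7/6) = 989 + (-6*23/25 - 7/6) = 989 + (-138/25 - 7/6) = 989 - 1003/150 = 147347/150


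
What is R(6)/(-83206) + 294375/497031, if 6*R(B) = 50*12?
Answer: 4074010525/6892660231 ≈ 0.59107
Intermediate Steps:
R(B) = 100 (R(B) = (50*12)/6 = (1/6)*600 = 100)
R(6)/(-83206) + 294375/497031 = 100/(-83206) + 294375/497031 = 100*(-1/83206) + 294375*(1/497031) = -50/41603 + 98125/165677 = 4074010525/6892660231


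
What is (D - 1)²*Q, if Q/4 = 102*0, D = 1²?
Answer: 0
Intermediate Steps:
D = 1
Q = 0 (Q = 4*(102*0) = 4*0 = 0)
(D - 1)²*Q = (1 - 1)²*0 = 0²*0 = 0*0 = 0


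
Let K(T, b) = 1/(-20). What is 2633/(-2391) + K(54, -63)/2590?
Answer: -136391791/123853800 ≈ -1.1012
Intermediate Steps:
K(T, b) = -1/20
2633/(-2391) + K(54, -63)/2590 = 2633/(-2391) - 1/20/2590 = 2633*(-1/2391) - 1/20*1/2590 = -2633/2391 - 1/51800 = -136391791/123853800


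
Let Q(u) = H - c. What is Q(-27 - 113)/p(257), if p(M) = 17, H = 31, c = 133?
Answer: -6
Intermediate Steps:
Q(u) = -102 (Q(u) = 31 - 1*133 = 31 - 133 = -102)
Q(-27 - 113)/p(257) = -102/17 = -102*1/17 = -6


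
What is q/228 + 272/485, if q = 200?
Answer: 39754/27645 ≈ 1.4380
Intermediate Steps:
q/228 + 272/485 = 200/228 + 272/485 = 200*(1/228) + 272*(1/485) = 50/57 + 272/485 = 39754/27645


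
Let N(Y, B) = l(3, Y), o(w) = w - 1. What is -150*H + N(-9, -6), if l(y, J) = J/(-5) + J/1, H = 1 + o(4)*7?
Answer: -16536/5 ≈ -3307.2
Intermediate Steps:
o(w) = -1 + w
H = 22 (H = 1 + (-1 + 4)*7 = 1 + 3*7 = 1 + 21 = 22)
l(y, J) = 4*J/5 (l(y, J) = J*(-1/5) + J*1 = -J/5 + J = 4*J/5)
N(Y, B) = 4*Y/5
-150*H + N(-9, -6) = -150*22 + (4/5)*(-9) = -3300 - 36/5 = -16536/5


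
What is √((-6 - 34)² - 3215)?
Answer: I*√1615 ≈ 40.187*I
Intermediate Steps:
√((-6 - 34)² - 3215) = √((-40)² - 3215) = √(1600 - 3215) = √(-1615) = I*√1615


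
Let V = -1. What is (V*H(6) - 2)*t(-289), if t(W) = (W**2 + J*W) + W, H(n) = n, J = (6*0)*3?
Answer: -665856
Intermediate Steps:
J = 0 (J = 0*3 = 0)
t(W) = W + W**2 (t(W) = (W**2 + 0*W) + W = (W**2 + 0) + W = W**2 + W = W + W**2)
(V*H(6) - 2)*t(-289) = (-1*6 - 2)*(-289*(1 - 289)) = (-6 - 2)*(-289*(-288)) = -8*83232 = -665856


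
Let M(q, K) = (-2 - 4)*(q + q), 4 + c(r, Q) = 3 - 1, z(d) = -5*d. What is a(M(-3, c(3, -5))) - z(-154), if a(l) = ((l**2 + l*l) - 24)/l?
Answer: -2096/3 ≈ -698.67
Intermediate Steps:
c(r, Q) = -2 (c(r, Q) = -4 + (3 - 1) = -4 + 2 = -2)
M(q, K) = -12*q
a(l) = (-24 + 2*l**2)/l (a(l) = ((l**2 + l**2) - 24)/l = (2*l**2 - 24)/l = (-24 + 2*l**2)/l)
a(M(-3, c(3, -5))) - z(-154) = (-24/((-12*(-3))) + 2*(-12*(-3))) - (-5)*(-154) = (-24/36 + 2*36) - 1*770 = (-24*1/36 + 72) - 770 = (-2/3 + 72) - 770 = 214/3 - 770 = -2096/3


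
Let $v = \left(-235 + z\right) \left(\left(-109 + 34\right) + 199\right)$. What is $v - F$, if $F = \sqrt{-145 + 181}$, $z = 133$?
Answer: $-12654$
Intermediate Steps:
$v = -12648$ ($v = \left(-235 + 133\right) \left(\left(-109 + 34\right) + 199\right) = - 102 \left(-75 + 199\right) = \left(-102\right) 124 = -12648$)
$F = 6$ ($F = \sqrt{36} = 6$)
$v - F = -12648 - 6 = -12654$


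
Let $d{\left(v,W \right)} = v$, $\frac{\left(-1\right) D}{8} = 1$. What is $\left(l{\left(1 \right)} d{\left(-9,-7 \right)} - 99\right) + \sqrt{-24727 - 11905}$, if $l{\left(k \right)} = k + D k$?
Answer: $-36 + 2 i \sqrt{9158} \approx -36.0 + 191.39 i$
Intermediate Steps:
$D = -8$ ($D = \left(-8\right) 1 = -8$)
$l{\left(k \right)} = - 7 k$ ($l{\left(k \right)} = k - 8 k = - 7 k$)
$\left(l{\left(1 \right)} d{\left(-9,-7 \right)} - 99\right) + \sqrt{-24727 - 11905} = \left(\left(-7\right) 1 \left(-9\right) - 99\right) + \sqrt{-24727 - 11905} = \left(\left(-7\right) \left(-9\right) - 99\right) + \sqrt{-36632} = \left(63 - 99\right) + 2 i \sqrt{9158} = -36 + 2 i \sqrt{9158}$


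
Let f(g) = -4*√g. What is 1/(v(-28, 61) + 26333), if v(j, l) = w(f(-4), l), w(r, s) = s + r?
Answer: 13197/348321650 + 2*I/174160825 ≈ 3.7887e-5 + 1.1484e-8*I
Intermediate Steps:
w(r, s) = r + s
v(j, l) = l - 8*I (v(j, l) = -8*I + l = l - 8*I)
1/(v(-28, 61) + 26333) = 1/((61 - 8*I) + 26333) = 1/(26394 - 8*I) = (26394 + 8*I)/696643300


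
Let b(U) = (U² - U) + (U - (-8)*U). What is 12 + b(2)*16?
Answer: 332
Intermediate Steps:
b(U) = U² + 8*U (b(U) = (U² - U) + (U + 8*U) = (U² - U) + 9*U = U² + 8*U)
12 + b(2)*16 = 12 + (2*(8 + 2))*16 = 12 + (2*10)*16 = 12 + 20*16 = 12 + 320 = 332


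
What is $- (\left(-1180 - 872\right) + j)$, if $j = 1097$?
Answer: $955$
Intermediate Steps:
$- (\left(-1180 - 872\right) + j) = - (\left(-1180 - 872\right) + 1097) = - (-2052 + 1097) = \left(-1\right) \left(-955\right) = 955$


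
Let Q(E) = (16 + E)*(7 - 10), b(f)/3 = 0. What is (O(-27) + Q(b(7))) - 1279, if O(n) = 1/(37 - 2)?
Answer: -46444/35 ≈ -1327.0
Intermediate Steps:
O(n) = 1/35
b(f) = 0 (b(f) = 3*0 = 0)
Q(E) = -48 - 3*E (Q(E) = (16 + E)*(-3) = -48 - 3*E)
(O(-27) + Q(b(7))) - 1279 = (1/35 + (-48 - 3*0)) - 1279 = (1/35 + (-48 + 0)) - 1279 = (1/35 - 48) - 1279 = -1679/35 - 1279 = -46444/35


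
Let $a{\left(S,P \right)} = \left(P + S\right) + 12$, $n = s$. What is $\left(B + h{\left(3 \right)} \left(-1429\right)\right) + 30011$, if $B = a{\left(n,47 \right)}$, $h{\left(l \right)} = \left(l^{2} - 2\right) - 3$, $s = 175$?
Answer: $24529$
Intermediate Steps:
$n = 175$
$h{\left(l \right)} = -5 + l^{2}$ ($h{\left(l \right)} = \left(-2 + l^{2}\right) - 3 = -5 + l^{2}$)
$a{\left(S,P \right)} = 12 + P + S$
$B = 234$ ($B = 12 + 47 + 175 = 234$)
$\left(B + h{\left(3 \right)} \left(-1429\right)\right) + 30011 = \left(234 + \left(-5 + 3^{2}\right) \left(-1429\right)\right) + 30011 = \left(234 + \left(-5 + 9\right) \left(-1429\right)\right) + 30011 = \left(234 + 4 \left(-1429\right)\right) + 30011 = \left(234 - 5716\right) + 30011 = -5482 + 30011 = 24529$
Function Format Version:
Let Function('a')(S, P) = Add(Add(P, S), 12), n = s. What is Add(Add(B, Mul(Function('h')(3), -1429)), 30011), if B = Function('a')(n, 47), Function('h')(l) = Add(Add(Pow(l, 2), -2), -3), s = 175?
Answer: 24529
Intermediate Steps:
n = 175
Function('h')(l) = Add(-5, Pow(l, 2)) (Function('h')(l) = Add(Add(-2, Pow(l, 2)), -3) = Add(-5, Pow(l, 2)))
Function('a')(S, P) = Add(12, P, S)
B = 234 (B = Add(12, 47, 175) = 234)
Add(Add(B, Mul(Function('h')(3), -1429)), 30011) = Add(Add(234, Mul(Add(-5, Pow(3, 2)), -1429)), 30011) = Add(Add(234, Mul(Add(-5, 9), -1429)), 30011) = Add(Add(234, Mul(4, -1429)), 30011) = Add(Add(234, -5716), 30011) = Add(-5482, 30011) = 24529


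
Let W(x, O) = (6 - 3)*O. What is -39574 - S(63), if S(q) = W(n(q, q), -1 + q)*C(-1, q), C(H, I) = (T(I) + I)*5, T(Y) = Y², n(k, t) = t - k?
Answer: -3789334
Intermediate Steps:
C(H, I) = 5*I + 5*I² (C(H, I) = (I² + I)*5 = (I + I²)*5 = 5*I + 5*I²)
W(x, O) = 3*O
S(q) = 5*q*(1 + q)*(-3 + 3*q) (S(q) = (3*(-1 + q))*(5*q*(1 + q)) = (-3 + 3*q)*(5*q*(1 + q)) = 5*q*(1 + q)*(-3 + 3*q))
-39574 - S(63) = -39574 - 15*63*(-1 + 63²) = -39574 - 15*63*(-1 + 3969) = -39574 - 15*63*3968 = -39574 - 1*3749760 = -39574 - 3749760 = -3789334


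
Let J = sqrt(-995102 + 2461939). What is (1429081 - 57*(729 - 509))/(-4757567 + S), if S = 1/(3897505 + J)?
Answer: -102373460135611892460156231/343829508370725872364105263 + 1416541*sqrt(1466837)/343829508370725872364105263 ≈ -0.29774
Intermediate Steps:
J = sqrt(1466837) ≈ 1211.1
S = 1/(3897505 + sqrt(1466837)) ≈ 2.5649e-7
(1429081 - 57*(729 - 509))/(-4757567 + S) = (1429081 - 57*(729 - 509))/(-4757567 + (3897505/15190543758188 - sqrt(1466837)/15190543758188)) = (1429081 - 57*220)/(-72270029696007311091/15190543758188 - sqrt(1466837)/15190543758188) = (1429081 - 12540)/(-72270029696007311091/15190543758188 - sqrt(1466837)/15190543758188) = 1416541/(-72270029696007311091/15190543758188 - sqrt(1466837)/15190543758188)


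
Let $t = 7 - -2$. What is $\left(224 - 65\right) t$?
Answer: $1431$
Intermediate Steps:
$t = 9$ ($t = 7 + 2 = 9$)
$\left(224 - 65\right) t = \left(224 - 65\right) 9 = 159 \cdot 9 = 1431$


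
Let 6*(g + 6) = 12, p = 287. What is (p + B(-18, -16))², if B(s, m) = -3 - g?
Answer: 82944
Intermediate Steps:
g = -4 (g = -6 + (⅙)*12 = -6 + 2 = -4)
B(s, m) = 1 (B(s, m) = -3 - 1*(-4) = -3 + 4 = 1)
(p + B(-18, -16))² = (287 + 1)² = 288² = 82944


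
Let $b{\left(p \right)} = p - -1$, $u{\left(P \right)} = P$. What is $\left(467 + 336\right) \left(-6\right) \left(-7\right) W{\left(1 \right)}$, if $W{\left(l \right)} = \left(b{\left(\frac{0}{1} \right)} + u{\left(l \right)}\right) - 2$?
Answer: $0$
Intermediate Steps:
$b{\left(p \right)} = 1 + p$ ($b{\left(p \right)} = p + 1 = 1 + p$)
$W{\left(l \right)} = -1 + l$ ($W{\left(l \right)} = \left(\left(1 + \frac{0}{1}\right) + l\right) - 2 = \left(\left(1 + 0 \cdot 1\right) + l\right) - 2 = \left(\left(1 + 0\right) + l\right) - 2 = \left(1 + l\right) - 2 = -1 + l$)
$\left(467 + 336\right) \left(-6\right) \left(-7\right) W{\left(1 \right)} = \left(467 + 336\right) \left(-6\right) \left(-7\right) \left(-1 + 1\right) = 803 \cdot 42 \cdot 0 = 803 \cdot 0 = 0$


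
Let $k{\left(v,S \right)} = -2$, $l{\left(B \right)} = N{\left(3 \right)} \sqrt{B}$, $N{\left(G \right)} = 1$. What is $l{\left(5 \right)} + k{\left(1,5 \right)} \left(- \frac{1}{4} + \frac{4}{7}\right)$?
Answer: $- \frac{9}{14} + \sqrt{5} \approx 1.5932$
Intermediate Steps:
$l{\left(B \right)} = \sqrt{B}$ ($l{\left(B \right)} = 1 \sqrt{B} = \sqrt{B}$)
$l{\left(5 \right)} + k{\left(1,5 \right)} \left(- \frac{1}{4} + \frac{4}{7}\right) = \sqrt{5} - 2 \left(- \frac{1}{4} + \frac{4}{7}\right) = \sqrt{5} - \frac{9}{14} = - \frac{9}{14} + \sqrt{5}$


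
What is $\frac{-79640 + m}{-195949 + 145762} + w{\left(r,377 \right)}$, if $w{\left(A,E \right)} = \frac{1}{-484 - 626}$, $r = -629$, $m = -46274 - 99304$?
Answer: $\frac{83313931}{18569190} \approx 4.4867$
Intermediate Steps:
$m = -145578$
$w{\left(A,E \right)} = - \frac{1}{1110}$ ($w{\left(A,E \right)} = \frac{1}{-1110} = - \frac{1}{1110}$)
$\frac{-79640 + m}{-195949 + 145762} + w{\left(r,377 \right)} = \frac{-79640 - 145578}{-195949 + 145762} - \frac{1}{1110} = - \frac{225218}{-50187} - \frac{1}{1110} = \left(-225218\right) \left(- \frac{1}{50187}\right) - \frac{1}{1110} = \frac{225218}{50187} - \frac{1}{1110} = \frac{83313931}{18569190}$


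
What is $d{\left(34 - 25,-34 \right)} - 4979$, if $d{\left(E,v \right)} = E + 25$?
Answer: $-4945$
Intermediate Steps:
$d{\left(E,v \right)} = 25 + E$
$d{\left(34 - 25,-34 \right)} - 4979 = \left(25 + \left(34 - 25\right)\right) - 4979 = \left(25 + 9\right) - 4979 = 34 - 4979 = -4945$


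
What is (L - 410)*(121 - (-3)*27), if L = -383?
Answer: -160186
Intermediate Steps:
(L - 410)*(121 - (-3)*27) = (-383 - 410)*(121 - (-3)*27) = -793*(121 - 1*(-81)) = -793*(121 + 81) = -793*202 = -160186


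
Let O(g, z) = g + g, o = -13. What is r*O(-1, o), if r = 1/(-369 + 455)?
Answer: -1/43 ≈ -0.023256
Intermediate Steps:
r = 1/86 ≈ 0.011628
O(g, z) = 2*g
r*O(-1, o) = (2*(-1))/86 = (1/86)*(-2) = -1/43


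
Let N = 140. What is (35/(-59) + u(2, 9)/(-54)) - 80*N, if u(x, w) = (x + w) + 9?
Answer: -17843135/1593 ≈ -11201.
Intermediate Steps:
u(x, w) = 9 + w + x (u(x, w) = (w + x) + 9 = 9 + w + x)
(35/(-59) + u(2, 9)/(-54)) - 80*N = (35/(-59) + (9 + 9 + 2)/(-54)) - 80*140 = (35*(-1/59) + 20*(-1/54)) - 11200 = (-35/59 - 10/27) - 11200 = -1535/1593 - 11200 = -17843135/1593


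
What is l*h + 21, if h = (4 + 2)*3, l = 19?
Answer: 363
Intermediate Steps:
h = 18 (h = 6*3 = 18)
l*h + 21 = 19*18 + 21 = 342 + 21 = 363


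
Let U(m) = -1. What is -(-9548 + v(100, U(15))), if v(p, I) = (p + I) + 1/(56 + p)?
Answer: 1474043/156 ≈ 9449.0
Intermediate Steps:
v(p, I) = I + p + 1/(56 + p) (v(p, I) = (I + p) + 1/(56 + p) = I + p + 1/(56 + p))
-(-9548 + v(100, U(15))) = -(-9548 + (1 + 100² + 56*(-1) + 56*100 - 1*100)/(56 + 100)) = -(-9548 + (1 + 10000 - 56 + 5600 - 100)/156) = -(-9548 + (1/156)*15445) = -(-9548 + 15445/156) = -1*(-1474043/156) = 1474043/156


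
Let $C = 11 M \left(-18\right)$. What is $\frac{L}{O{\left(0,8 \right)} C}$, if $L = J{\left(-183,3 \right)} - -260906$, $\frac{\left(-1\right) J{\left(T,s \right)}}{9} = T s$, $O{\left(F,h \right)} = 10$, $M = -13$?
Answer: $\frac{265847}{25740} \approx 10.328$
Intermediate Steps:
$C = 2574$ ($C = 11 \left(-13\right) \left(-18\right) = \left(-143\right) \left(-18\right) = 2574$)
$J{\left(T,s \right)} = - 9 T s$
$L = 265847$ ($L = \left(-9\right) \left(-183\right) 3 - -260906 = 4941 + 260906 = 265847$)
$\frac{L}{O{\left(0,8 \right)} C} = \frac{265847}{10 \cdot 2574} = \frac{265847}{25740}$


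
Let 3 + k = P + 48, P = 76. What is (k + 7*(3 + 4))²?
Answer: 28900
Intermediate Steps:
k = 121 (k = -3 + (76 + 48) = -3 + 124 = 121)
(k + 7*(3 + 4))² = (121 + 7*(3 + 4))² = (121 + 7*7)² = (121 + 49)² = 170² = 28900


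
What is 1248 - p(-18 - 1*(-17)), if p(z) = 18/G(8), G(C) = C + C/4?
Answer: 6231/5 ≈ 1246.2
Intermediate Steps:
G(C) = 5*C/4 (G(C) = C + C*(1/4) = C + C/4 = 5*C/4)
p(z) = 9/5 (p(z) = 18/(((5/4)*8)) = 18/10 = 18*(1/10) = 9/5)
1248 - p(-18 - 1*(-17)) = 1248 - 1*9/5 = 1248 - 9/5 = 6231/5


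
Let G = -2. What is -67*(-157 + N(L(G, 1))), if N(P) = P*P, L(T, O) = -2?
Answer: 10251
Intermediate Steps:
N(P) = P²
-67*(-157 + N(L(G, 1))) = -67*(-157 + (-2)²) = -67*(-157 + 4) = -67*(-153) = 10251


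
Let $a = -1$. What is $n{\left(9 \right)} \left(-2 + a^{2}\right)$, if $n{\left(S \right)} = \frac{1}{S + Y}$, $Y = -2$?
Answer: $- \frac{1}{7} \approx -0.14286$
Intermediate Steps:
$n{\left(S \right)} = \frac{1}{-2 + S}$ ($n{\left(S \right)} = \frac{1}{S - 2} = \frac{1}{-2 + S}$)
$n{\left(9 \right)} \left(-2 + a^{2}\right) = \frac{-2 + \left(-1\right)^{2}}{-2 + 9} = \frac{-2 + 1}{7} = \frac{1}{7} \left(-1\right) = - \frac{1}{7}$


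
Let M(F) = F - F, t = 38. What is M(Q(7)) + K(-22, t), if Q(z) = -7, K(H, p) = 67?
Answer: 67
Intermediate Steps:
M(F) = 0
M(Q(7)) + K(-22, t) = 0 + 67 = 67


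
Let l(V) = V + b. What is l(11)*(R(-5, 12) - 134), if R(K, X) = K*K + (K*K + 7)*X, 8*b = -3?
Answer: 23375/8 ≈ 2921.9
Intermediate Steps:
b = -3/8 (b = (⅛)*(-3) = -3/8 ≈ -0.37500)
R(K, X) = K² + X*(7 + K²) (R(K, X) = K² + (K² + 7)*X = K² + (7 + K²)*X = K² + X*(7 + K²))
l(V) = -3/8 + V (l(V) = V - 3/8 = -3/8 + V)
l(11)*(R(-5, 12) - 134) = (-3/8 + 11)*(((-5)² + 7*12 + 12*(-5)²) - 134) = 85*((25 + 84 + 12*25) - 134)/8 = 85*((25 + 84 + 300) - 134)/8 = 85*(409 - 134)/8 = (85/8)*275 = 23375/8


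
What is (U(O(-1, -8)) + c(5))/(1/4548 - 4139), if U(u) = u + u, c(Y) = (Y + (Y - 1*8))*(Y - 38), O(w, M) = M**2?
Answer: -281976/18824171 ≈ -0.014979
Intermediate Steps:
c(Y) = (-38 + Y)*(-8 + 2*Y) (c(Y) = (Y + (Y - 8))*(-38 + Y) = (Y + (-8 + Y))*(-38 + Y) = (-8 + 2*Y)*(-38 + Y) = (-38 + Y)*(-8 + 2*Y))
U(u) = 2*u
(U(O(-1, -8)) + c(5))/(1/4548 - 4139) = (2*(-8)**2 + (304 - 84*5 + 2*5**2))/(1/4548 - 4139) = (2*64 + (304 - 420 + 2*25))/(1/4548 - 4139) = (128 + (304 - 420 + 50))/(-18824171/4548) = (128 - 66)*(-4548/18824171) = 62*(-4548/18824171) = -281976/18824171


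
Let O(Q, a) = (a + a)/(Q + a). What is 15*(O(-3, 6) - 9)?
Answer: -75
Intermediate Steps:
O(Q, a) = 2*a/(Q + a) (O(Q, a) = (2*a)/(Q + a) = 2*a/(Q + a))
15*(O(-3, 6) - 9) = 15*(2*6/(-3 + 6) - 9) = 15*(2*6/3 - 9) = 15*(2*6*(1/3) - 9) = 15*(4 - 9) = 15*(-5) = -75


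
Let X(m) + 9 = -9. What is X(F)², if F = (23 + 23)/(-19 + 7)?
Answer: 324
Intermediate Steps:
F = -23/6 (F = 46/(-12) = 46*(-1/12) = -23/6 ≈ -3.8333)
X(m) = -18 (X(m) = -9 - 9 = -18)
X(F)² = (-18)² = 324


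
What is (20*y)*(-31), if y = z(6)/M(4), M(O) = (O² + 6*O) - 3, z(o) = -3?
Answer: 1860/37 ≈ 50.270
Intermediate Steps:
M(O) = -3 + O² + 6*O
y = -3/37 (y = -3/(-3 + 4² + 6*4) = -3/(-3 + 16 + 24) = -3/37 ≈ -0.081081)
(20*y)*(-31) = (20*(-3/37))*(-31) = -60/37*(-31) = 1860/37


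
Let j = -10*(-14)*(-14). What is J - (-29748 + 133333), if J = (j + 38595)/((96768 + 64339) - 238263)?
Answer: -7992240895/77156 ≈ -1.0359e+5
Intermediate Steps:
j = -1960 (j = 140*(-14) = -1960)
J = -36635/77156 (J = (-1960 + 38595)/((96768 + 64339) - 238263) = 36635/(161107 - 238263) = 36635/(-77156) = 36635*(-1/77156) = -36635/77156 ≈ -0.47482)
J - (-29748 + 133333) = -36635/77156 - (-29748 + 133333) = -36635/77156 - 1*103585 = -36635/77156 - 103585 = -7992240895/77156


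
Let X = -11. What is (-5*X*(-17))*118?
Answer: -110330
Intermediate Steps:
(-5*X*(-17))*118 = (-5*(-11)*(-17))*118 = (55*(-17))*118 = -935*118 = -110330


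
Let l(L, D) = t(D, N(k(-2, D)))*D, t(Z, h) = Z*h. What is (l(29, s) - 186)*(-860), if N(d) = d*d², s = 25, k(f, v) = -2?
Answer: 4459960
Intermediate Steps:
N(d) = d³
l(L, D) = -8*D² (l(L, D) = (D*(-2)³)*D = (D*(-8))*D = (-8*D)*D = -8*D²)
(l(29, s) - 186)*(-860) = (-8*25² - 186)*(-860) = (-8*625 - 186)*(-860) = (-5000 - 186)*(-860) = -5186*(-860) = 4459960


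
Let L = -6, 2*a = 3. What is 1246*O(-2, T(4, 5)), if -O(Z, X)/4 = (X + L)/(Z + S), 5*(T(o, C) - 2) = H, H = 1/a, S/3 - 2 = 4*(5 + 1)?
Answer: 72268/285 ≈ 253.57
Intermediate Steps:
a = 3/2 (a = (1/2)*3 = 3/2 ≈ 1.5000)
S = 78 (S = 6 + 3*(4*(5 + 1)) = 6 + 3*(4*6) = 6 + 3*24 = 6 + 72 = 78)
H = 2/3 (H = 1/(3/2) = 2/3 ≈ 0.66667)
T(o, C) = 32/15 (T(o, C) = 2 + (1/5)*(2/3) = 2 + 2/15 = 32/15)
O(Z, X) = -4*(-6 + X)/(78 + Z) (O(Z, X) = -4*(X - 6)/(Z + 78) = -4*(-6 + X)/(78 + Z))
1246*O(-2, T(4, 5)) = 1246*(4*(6 - 1*32/15)/(78 - 2)) = 1246*(4*(6 - 32/15)/76) = 1246*(4*(1/76)*(58/15)) = 1246*(58/285) = 72268/285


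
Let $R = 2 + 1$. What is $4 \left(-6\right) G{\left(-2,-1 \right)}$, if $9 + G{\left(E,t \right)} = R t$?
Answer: $288$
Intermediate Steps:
$R = 3$
$G{\left(E,t \right)} = -9 + 3 t$
$4 \left(-6\right) G{\left(-2,-1 \right)} = 4 \left(-6\right) \left(-9 + 3 \left(-1\right)\right) = - 24 \left(-9 - 3\right) = \left(-24\right) \left(-12\right) = 288$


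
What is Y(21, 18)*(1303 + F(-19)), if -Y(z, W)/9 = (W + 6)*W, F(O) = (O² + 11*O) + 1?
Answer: -5660928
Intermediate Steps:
F(O) = 1 + O² + 11*O
Y(z, W) = -9*W*(6 + W) (Y(z, W) = -9*(W + 6)*W = -9*(6 + W)*W = -9*W*(6 + W))
Y(21, 18)*(1303 + F(-19)) = (-9*18*(6 + 18))*(1303 + (1 + (-19)² + 11*(-19))) = (-9*18*24)*(1303 + (1 + 361 - 209)) = -3888*(1303 + 153) = -3888*1456 = -5660928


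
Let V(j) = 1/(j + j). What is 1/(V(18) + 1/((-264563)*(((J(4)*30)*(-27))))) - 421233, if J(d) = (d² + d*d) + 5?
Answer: -185536182124281/440497397 ≈ -4.2120e+5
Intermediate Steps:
J(d) = 5 + 2*d² (J(d) = (d² + d²) + 5 = 2*d² + 5 = 5 + 2*d²)
V(j) = 1/(2*j)
1/(V(18) + 1/((-264563)*(((J(4)*30)*(-27))))) - 421233 = 1/((½)/18 + 1/((-264563)*((((5 + 2*4²)*30)*(-27))))) - 421233 = 1/((½)*(1/18) - (-1/(810*(5 + 2*16)))/264563) - 421233 = 1/(1/36 - (-1/(810*(5 + 32)))/264563) - 421233 = 1/(1/36 - 1/(264563*((37*30)*(-27)))) - 421233 = 1/(1/36 - 1/(264563*(1110*(-27)))) - 421233 = 1/(1/36 - 1/264563/(-29970)) - 421233 = 1/(1/36 - 1/264563*(-1/29970)) - 421233 = 1/(1/36 + 1/7928953110) - 421233 = 1/(440497397/15857906220) - 421233 = 15857906220/440497397 - 421233 = -185536182124281/440497397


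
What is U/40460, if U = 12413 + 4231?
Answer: 4161/10115 ≈ 0.41137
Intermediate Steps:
U = 16644
U/40460 = 16644/40460 = 16644*(1/40460) = 4161/10115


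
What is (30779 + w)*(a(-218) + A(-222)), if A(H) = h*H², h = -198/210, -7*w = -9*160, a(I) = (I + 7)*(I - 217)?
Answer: 344014637979/245 ≈ 1.4041e+9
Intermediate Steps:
a(I) = (-217 + I)*(7 + I) (a(I) = (7 + I)*(-217 + I) = (-217 + I)*(7 + I))
w = 1440/7 (w = -(-9)*160/7 = -⅐*(-1440) = 1440/7 ≈ 205.71)
h = -33/35 (h = -198*1/210 = -33/35 ≈ -0.94286)
A(H) = -33*H²/35
(30779 + w)*(a(-218) + A(-222)) = (30779 + 1440/7)*((-1519 + (-218)² - 210*(-218)) - 33/35*(-222)²) = 216893*((-1519 + 47524 + 45780) - 33/35*49284)/7 = 216893*(91785 - 1626372/35)/7 = (216893/7)*(1586103/35) = 344014637979/245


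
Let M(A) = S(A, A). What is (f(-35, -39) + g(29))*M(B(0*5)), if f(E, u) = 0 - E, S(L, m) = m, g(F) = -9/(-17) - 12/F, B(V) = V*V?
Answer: 0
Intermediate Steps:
B(V) = V²
g(F) = 9/17 - 12/F (g(F) = -9*(-1/17) - 12/F = 9/17 - 12/F)
M(A) = A
f(E, u) = -E
(f(-35, -39) + g(29))*M(B(0*5)) = (-1*(-35) + (9/17 - 12/29))*(0*5)² = (35 + (9/17 - 12*1/29))*0² = (35 + (9/17 - 12/29))*0 = (35 + 57/493)*0 = (17312/493)*0 = 0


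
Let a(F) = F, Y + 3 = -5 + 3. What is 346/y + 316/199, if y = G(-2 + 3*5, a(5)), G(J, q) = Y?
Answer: -67274/995 ≈ -67.612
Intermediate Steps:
Y = -5 (Y = -3 + (-5 + 3) = -3 - 2 = -5)
G(J, q) = -5
y = -5
346/y + 316/199 = 346/(-5) + 316/199 = 346*(-1/5) + 316*(1/199) = -346/5 + 316/199 = -67274/995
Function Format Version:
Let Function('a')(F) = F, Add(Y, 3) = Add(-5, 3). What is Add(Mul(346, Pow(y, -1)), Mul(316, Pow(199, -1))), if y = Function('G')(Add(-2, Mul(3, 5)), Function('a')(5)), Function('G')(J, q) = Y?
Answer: Rational(-67274, 995) ≈ -67.612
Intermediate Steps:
Y = -5 (Y = Add(-3, Add(-5, 3)) = Add(-3, -2) = -5)
Function('G')(J, q) = -5
y = -5
Add(Mul(346, Pow(y, -1)), Mul(316, Pow(199, -1))) = Add(Mul(346, Pow(-5, -1)), Mul(316, Pow(199, -1))) = Add(Mul(346, Rational(-1, 5)), Mul(316, Rational(1, 199))) = Add(Rational(-346, 5), Rational(316, 199)) = Rational(-67274, 995)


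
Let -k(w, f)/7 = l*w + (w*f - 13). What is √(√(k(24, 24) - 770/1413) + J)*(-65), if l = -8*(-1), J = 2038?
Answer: -65*√(452111958 + 2355*I*√46902023)/471 ≈ -2934.8 - 52.331*I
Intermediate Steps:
l = 8
k(w, f) = 91 - 56*w - 7*f*w (k(w, f) = -7*(8*w + (w*f - 13)) = -7*(8*w + (f*w - 13)) = -7*(8*w + (-13 + f*w)) = -7*(-13 + 8*w + f*w) = 91 - 56*w - 7*f*w)
√(√(k(24, 24) - 770/1413) + J)*(-65) = √(√((91 - 56*24 - 7*24*24) - 770/1413) + 2038)*(-65) = √(√((91 - 1344 - 4032) - 770*1/1413) + 2038)*(-65) = √(√(-5285 - 770/1413) + 2038)*(-65) = √(√(-7468475/1413) + 2038)*(-65) = √(5*I*√46902023/471 + 2038)*(-65) = √(2038 + 5*I*√46902023/471)*(-65) = -65*√(2038 + 5*I*√46902023/471)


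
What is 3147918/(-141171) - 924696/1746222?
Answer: -312639106934/13695328109 ≈ -22.828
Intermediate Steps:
3147918/(-141171) - 924696/1746222 = 3147918*(-1/141171) - 924696*1/1746222 = -1049306/47057 - 154116/291037 = -312639106934/13695328109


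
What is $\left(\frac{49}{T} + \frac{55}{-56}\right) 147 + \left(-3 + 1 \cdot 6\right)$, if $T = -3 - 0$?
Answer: $- \frac{20339}{8} \approx -2542.4$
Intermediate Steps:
$T = -3$ ($T = -3 + 0 = -3$)
$\left(\frac{49}{T} + \frac{55}{-56}\right) 147 + \left(-3 + 1 \cdot 6\right) = \left(\frac{49}{-3} + \frac{55}{-56}\right) 147 + \left(-3 + 1 \cdot 6\right) = \left(49 \left(- \frac{1}{3}\right) + 55 \left(- \frac{1}{56}\right)\right) 147 + \left(-3 + 6\right) = \left(- \frac{49}{3} - \frac{55}{56}\right) 147 + 3 = \left(- \frac{2909}{168}\right) 147 + 3 = - \frac{20363}{8} + 3 = - \frac{20339}{8}$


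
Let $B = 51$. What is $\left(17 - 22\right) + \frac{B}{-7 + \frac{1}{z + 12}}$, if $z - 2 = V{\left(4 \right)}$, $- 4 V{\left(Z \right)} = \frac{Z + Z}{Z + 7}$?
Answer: $- \frac{4339}{351} \approx -12.362$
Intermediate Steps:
$V{\left(Z \right)} = - \frac{Z}{2 \left(7 + Z\right)}$ ($V{\left(Z \right)} = - \frac{\left(Z + Z\right) \frac{1}{Z + 7}}{4} = - \frac{2 Z \frac{1}{7 + Z}}{4} = - \frac{Z}{2 \left(7 + Z\right)}$)
$z = \frac{20}{11}$ ($z = 2 - \frac{4}{14 + 2 \cdot 4} = 2 - \frac{4}{14 + 8} = 2 - \frac{4}{22} = 2 - 4 \cdot \frac{1}{22} = 2 - \frac{2}{11} = \frac{20}{11} \approx 1.8182$)
$\left(17 - 22\right) + \frac{B}{-7 + \frac{1}{z + 12}} = \left(17 - 22\right) + \frac{51}{-7 + \frac{1}{\frac{20}{11} + 12}} = \left(17 - 22\right) + \frac{51}{-7 + \frac{1}{\frac{152}{11}}} = -5 + \frac{51}{-7 + \frac{11}{152}} = -5 + \frac{51}{- \frac{1053}{152}} = -5 + 51 \left(- \frac{152}{1053}\right) = -5 - \frac{2584}{351} = - \frac{4339}{351}$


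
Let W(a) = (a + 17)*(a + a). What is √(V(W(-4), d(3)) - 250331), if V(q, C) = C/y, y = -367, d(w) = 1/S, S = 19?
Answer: 12*I*√84526224863/6973 ≈ 500.33*I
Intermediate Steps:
d(w) = 1/19
W(a) = 2*a*(17 + a) (W(a) = (17 + a)*(2*a) = 2*a*(17 + a))
V(q, C) = -C/367 (V(q, C) = C/(-367) = C*(-1/367) = -C/367)
√(V(W(-4), d(3)) - 250331) = √(-1/367*1/19 - 250331) = √(-1/6973 - 250331) = √(-1745558064/6973) = 12*I*√84526224863/6973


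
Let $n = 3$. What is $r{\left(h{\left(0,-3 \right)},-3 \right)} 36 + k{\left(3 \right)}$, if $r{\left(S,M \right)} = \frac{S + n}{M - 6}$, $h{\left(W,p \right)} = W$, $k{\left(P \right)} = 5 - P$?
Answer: $-10$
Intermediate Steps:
$r{\left(S,M \right)} = \frac{3 + S}{-6 + M}$ ($r{\left(S,M \right)} = \frac{S + 3}{M - 6} = \frac{3 + S}{-6 + M}$)
$r{\left(h{\left(0,-3 \right)},-3 \right)} 36 + k{\left(3 \right)} = \frac{3 + 0}{-6 - 3} \cdot 36 + \left(5 - 3\right) = \frac{1}{-9} \cdot 3 \cdot 36 + \left(5 - 3\right) = \left(- \frac{1}{9}\right) 3 \cdot 36 + 2 = \left(- \frac{1}{3}\right) 36 + 2 = -12 + 2 = -10$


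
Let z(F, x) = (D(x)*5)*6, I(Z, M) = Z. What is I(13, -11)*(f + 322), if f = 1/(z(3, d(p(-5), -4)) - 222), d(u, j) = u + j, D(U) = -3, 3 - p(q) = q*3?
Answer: 100463/24 ≈ 4186.0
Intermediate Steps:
p(q) = 3 - 3*q (p(q) = 3 - q*3 = 3 - 3*q)
d(u, j) = j + u
z(F, x) = -90 (z(F, x) = -3*5*6 = -15*6 = -90)
f = -1/312 (f = 1/(-90 - 222) = 1/(-312) = -1/312 ≈ -0.0032051)
I(13, -11)*(f + 322) = 13*(-1/312 + 322) = 13*(100463/312) = 100463/24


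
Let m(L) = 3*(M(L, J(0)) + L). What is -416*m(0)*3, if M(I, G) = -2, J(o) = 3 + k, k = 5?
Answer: 7488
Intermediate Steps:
J(o) = 8 (J(o) = 3 + 5 = 8)
m(L) = -6 + 3*L (m(L) = 3*(-2 + L) = -6 + 3*L)
-416*m(0)*3 = -416*(-6 + 3*0)*3 = -416*(-6 + 0)*3 = -(-2496)*3 = -416*(-18) = 7488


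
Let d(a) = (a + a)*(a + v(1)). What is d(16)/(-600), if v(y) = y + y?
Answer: -24/25 ≈ -0.96000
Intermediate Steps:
v(y) = 2*y
d(a) = 2*a*(2 + a) (d(a) = (a + a)*(a + 2*1) = (2*a)*(a + 2) = (2*a)*(2 + a) = 2*a*(2 + a))
d(16)/(-600) = (2*16*(2 + 16))/(-600) = (2*16*18)*(-1/600) = 576*(-1/600) = -24/25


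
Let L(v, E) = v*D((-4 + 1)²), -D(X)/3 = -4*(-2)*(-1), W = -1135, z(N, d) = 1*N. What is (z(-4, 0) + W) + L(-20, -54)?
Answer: -1619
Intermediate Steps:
z(N, d) = N
D(X) = 24 (D(X) = -3*(-4*(-2))*(-1) = -24*(-1) = -3*(-8) = 24)
L(v, E) = 24*v (L(v, E) = v*24 = 24*v)
(z(-4, 0) + W) + L(-20, -54) = (-4 - 1135) + 24*(-20) = -1139 - 480 = -1619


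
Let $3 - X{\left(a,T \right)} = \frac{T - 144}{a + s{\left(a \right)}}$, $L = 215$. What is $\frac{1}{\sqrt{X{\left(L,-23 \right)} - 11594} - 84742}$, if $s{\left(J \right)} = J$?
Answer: $- \frac{36439060}{3087923806483} - \frac{i \sqrt{2143104090}}{3087923806483} \approx -1.1801 \cdot 10^{-5} - 1.4992 \cdot 10^{-8} i$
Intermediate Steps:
$X{\left(a,T \right)} = 3 - \frac{-144 + T}{2 a}$ ($X{\left(a,T \right)} = 3 - \frac{T - 144}{a + a} = 3 - \frac{-144 + T}{2 a}$)
$\frac{1}{\sqrt{X{\left(L,-23 \right)} - 11594} - 84742} = \frac{1}{\sqrt{\frac{144 - -23 + 6 \cdot 215}{2 \cdot 215} - 11594} - 84742} = \frac{1}{\sqrt{\frac{1}{2} \cdot \frac{1}{215} \left(144 + 23 + 1290\right) - 11594} - 84742} = \frac{1}{\sqrt{\frac{1}{2} \cdot \frac{1}{215} \cdot 1457 - 11594} - 84742} = \frac{1}{\sqrt{\frac{1457}{430} - 11594} - 84742} = \frac{1}{\sqrt{- \frac{4983963}{430}} - 84742} = \frac{1}{\frac{i \sqrt{2143104090}}{430} - 84742} = \frac{1}{-84742 + \frac{i \sqrt{2143104090}}{430}}$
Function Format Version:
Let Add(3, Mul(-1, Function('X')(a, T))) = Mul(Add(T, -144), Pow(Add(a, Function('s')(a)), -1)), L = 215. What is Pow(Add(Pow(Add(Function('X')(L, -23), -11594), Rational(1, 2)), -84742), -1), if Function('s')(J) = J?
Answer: Add(Rational(-36439060, 3087923806483), Mul(Rational(-1, 3087923806483), I, Pow(2143104090, Rational(1, 2)))) ≈ Add(-1.1801e-5, Mul(-1.4992e-8, I))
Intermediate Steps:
Function('X')(a, T) = Add(3, Mul(Rational(-1, 2), Pow(a, -1), Add(-144, T))) (Function('X')(a, T) = Add(3, Mul(-1, Mul(Add(T, -144), Pow(Add(a, a), -1)))) = Add(3, Mul(-1, Mul(Add(-144, T), Pow(Mul(2, a), -1)))) = Add(3, Mul(-1, Mul(Add(-144, T), Mul(Rational(1, 2), Pow(a, -1))))) = Add(3, Mul(-1, Mul(Rational(1, 2), Pow(a, -1), Add(-144, T)))) = Add(3, Mul(Rational(-1, 2), Pow(a, -1), Add(-144, T))))
Pow(Add(Pow(Add(Function('X')(L, -23), -11594), Rational(1, 2)), -84742), -1) = Pow(Add(Pow(Add(Mul(Rational(1, 2), Pow(215, -1), Add(144, Mul(-1, -23), Mul(6, 215))), -11594), Rational(1, 2)), -84742), -1) = Pow(Add(Pow(Add(Mul(Rational(1, 2), Rational(1, 215), Add(144, 23, 1290)), -11594), Rational(1, 2)), -84742), -1) = Pow(Add(Pow(Add(Mul(Rational(1, 2), Rational(1, 215), 1457), -11594), Rational(1, 2)), -84742), -1) = Pow(Add(Pow(Add(Rational(1457, 430), -11594), Rational(1, 2)), -84742), -1) = Pow(Add(Pow(Rational(-4983963, 430), Rational(1, 2)), -84742), -1) = Pow(Add(Mul(Rational(1, 430), I, Pow(2143104090, Rational(1, 2))), -84742), -1) = Pow(Add(-84742, Mul(Rational(1, 430), I, Pow(2143104090, Rational(1, 2)))), -1)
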